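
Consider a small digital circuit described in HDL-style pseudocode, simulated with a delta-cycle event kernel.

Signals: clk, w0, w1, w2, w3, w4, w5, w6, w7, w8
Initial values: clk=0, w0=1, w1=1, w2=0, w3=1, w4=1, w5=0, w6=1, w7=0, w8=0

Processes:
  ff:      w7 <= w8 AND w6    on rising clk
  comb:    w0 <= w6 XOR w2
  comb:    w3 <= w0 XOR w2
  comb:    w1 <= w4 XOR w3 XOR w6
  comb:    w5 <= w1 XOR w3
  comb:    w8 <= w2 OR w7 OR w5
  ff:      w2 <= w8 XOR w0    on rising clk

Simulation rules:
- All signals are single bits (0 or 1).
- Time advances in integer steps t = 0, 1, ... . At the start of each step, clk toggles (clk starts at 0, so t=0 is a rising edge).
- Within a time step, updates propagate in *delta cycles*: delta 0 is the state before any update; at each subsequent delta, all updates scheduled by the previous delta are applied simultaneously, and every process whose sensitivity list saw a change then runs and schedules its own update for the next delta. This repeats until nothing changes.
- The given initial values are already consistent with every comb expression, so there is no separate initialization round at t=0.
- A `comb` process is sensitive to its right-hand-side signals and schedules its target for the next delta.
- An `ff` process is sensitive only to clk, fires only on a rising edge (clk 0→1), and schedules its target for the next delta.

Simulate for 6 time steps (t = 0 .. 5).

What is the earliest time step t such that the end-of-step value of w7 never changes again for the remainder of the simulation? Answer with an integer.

t=0 Δ0: clk=0 w3=1 w1=1 w8=0 w2=0 w6=1 w5=0 w0=1 w7=0 w4=1
  Δ1: clk:0→1
  Δ2: w2:0→1
  Δ3: w3:1→0, w8:0→1, w0:1→0
  Δ4: w3:0→1, w1:1→0, w5:0→1
  Δ5: w1:0→1
  Δ6: w5:1→0
  (6Δ to stable)
t=1 Δ0: clk=1 w3=1 w1=1 w8=1 w2=1 w6=1 w5=0 w0=0 w7=0 w4=1
  Δ1: clk:1→0
  (1Δ to stable)
t=2 Δ0: clk=0 w3=1 w1=1 w8=1 w2=1 w6=1 w5=0 w0=0 w7=0 w4=1
  Δ1: clk:0→1
  Δ2: w7:0→1
  (2Δ to stable)
t=3 Δ0: clk=1 w3=1 w1=1 w8=1 w2=1 w6=1 w5=0 w0=0 w7=1 w4=1
  Δ1: clk:1→0
  (1Δ to stable)
t=4 Δ0: clk=0 w3=1 w1=1 w8=1 w2=1 w6=1 w5=0 w0=0 w7=1 w4=1
  Δ1: clk:0→1
  (1Δ to stable)
t=5 Δ0: clk=1 w3=1 w1=1 w8=1 w2=1 w6=1 w5=0 w0=0 w7=1 w4=1
  Δ1: clk:1→0
  (1Δ to stable)

2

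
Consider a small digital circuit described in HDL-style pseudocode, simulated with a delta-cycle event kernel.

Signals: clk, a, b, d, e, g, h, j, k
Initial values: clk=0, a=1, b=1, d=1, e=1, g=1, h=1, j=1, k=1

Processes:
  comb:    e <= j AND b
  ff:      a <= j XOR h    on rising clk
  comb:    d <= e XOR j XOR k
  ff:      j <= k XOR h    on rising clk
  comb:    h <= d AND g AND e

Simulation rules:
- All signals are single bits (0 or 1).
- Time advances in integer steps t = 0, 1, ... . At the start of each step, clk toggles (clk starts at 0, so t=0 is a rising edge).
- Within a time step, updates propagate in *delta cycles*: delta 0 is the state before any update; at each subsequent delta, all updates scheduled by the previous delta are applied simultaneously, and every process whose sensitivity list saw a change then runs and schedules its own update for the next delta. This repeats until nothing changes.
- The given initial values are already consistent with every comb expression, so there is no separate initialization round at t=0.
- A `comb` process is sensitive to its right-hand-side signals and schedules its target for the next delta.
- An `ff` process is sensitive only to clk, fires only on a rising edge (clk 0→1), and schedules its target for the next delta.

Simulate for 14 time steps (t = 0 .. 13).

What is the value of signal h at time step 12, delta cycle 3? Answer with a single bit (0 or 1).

1

t=0 Δ0: a=1 g=1 j=1 h=1 clk=0 e=1 k=1 b=1 d=1
  Δ1: clk:0→1
  Δ2: a:1→0, j:1→0
  Δ3: e:1→0, d:1→0
  Δ4: h:1→0, d:0→1
  (4Δ to stable)
t=1 Δ0: a=0 g=1 j=0 h=0 clk=1 e=0 k=1 b=1 d=1
  Δ1: clk:1→0
  (1Δ to stable)
t=2 Δ0: a=0 g=1 j=0 h=0 clk=0 e=0 k=1 b=1 d=1
  Δ1: clk:0→1
  Δ2: j:0→1
  Δ3: e:0→1, d:1→0
  Δ4: d:0→1
  Δ5: h:0→1
  (5Δ to stable)
t=3 Δ0: a=0 g=1 j=1 h=1 clk=1 e=1 k=1 b=1 d=1
  Δ1: clk:1→0
  (1Δ to stable)
t=4 Δ0: a=0 g=1 j=1 h=1 clk=0 e=1 k=1 b=1 d=1
  Δ1: clk:0→1
  Δ2: j:1→0
  Δ3: e:1→0, d:1→0
  Δ4: h:1→0, d:0→1
  (4Δ to stable)
t=5 Δ0: a=0 g=1 j=0 h=0 clk=1 e=0 k=1 b=1 d=1
  Δ1: clk:1→0
  (1Δ to stable)
t=6 Δ0: a=0 g=1 j=0 h=0 clk=0 e=0 k=1 b=1 d=1
  Δ1: clk:0→1
  Δ2: j:0→1
  Δ3: e:0→1, d:1→0
  Δ4: d:0→1
  Δ5: h:0→1
  (5Δ to stable)
t=7 Δ0: a=0 g=1 j=1 h=1 clk=1 e=1 k=1 b=1 d=1
  Δ1: clk:1→0
  (1Δ to stable)
t=8 Δ0: a=0 g=1 j=1 h=1 clk=0 e=1 k=1 b=1 d=1
  Δ1: clk:0→1
  Δ2: j:1→0
  Δ3: e:1→0, d:1→0
  Δ4: h:1→0, d:0→1
  (4Δ to stable)
t=9 Δ0: a=0 g=1 j=0 h=0 clk=1 e=0 k=1 b=1 d=1
  Δ1: clk:1→0
  (1Δ to stable)
t=10 Δ0: a=0 g=1 j=0 h=0 clk=0 e=0 k=1 b=1 d=1
  Δ1: clk:0→1
  Δ2: j:0→1
  Δ3: e:0→1, d:1→0
  Δ4: d:0→1
  Δ5: h:0→1
  (5Δ to stable)
t=11 Δ0: a=0 g=1 j=1 h=1 clk=1 e=1 k=1 b=1 d=1
  Δ1: clk:1→0
  (1Δ to stable)
t=12 Δ0: a=0 g=1 j=1 h=1 clk=0 e=1 k=1 b=1 d=1
  Δ1: clk:0→1
  Δ2: j:1→0
  Δ3: e:1→0, d:1→0
  Δ4: h:1→0, d:0→1
  (4Δ to stable)
t=13 Δ0: a=0 g=1 j=0 h=0 clk=1 e=0 k=1 b=1 d=1
  Δ1: clk:1→0
  (1Δ to stable)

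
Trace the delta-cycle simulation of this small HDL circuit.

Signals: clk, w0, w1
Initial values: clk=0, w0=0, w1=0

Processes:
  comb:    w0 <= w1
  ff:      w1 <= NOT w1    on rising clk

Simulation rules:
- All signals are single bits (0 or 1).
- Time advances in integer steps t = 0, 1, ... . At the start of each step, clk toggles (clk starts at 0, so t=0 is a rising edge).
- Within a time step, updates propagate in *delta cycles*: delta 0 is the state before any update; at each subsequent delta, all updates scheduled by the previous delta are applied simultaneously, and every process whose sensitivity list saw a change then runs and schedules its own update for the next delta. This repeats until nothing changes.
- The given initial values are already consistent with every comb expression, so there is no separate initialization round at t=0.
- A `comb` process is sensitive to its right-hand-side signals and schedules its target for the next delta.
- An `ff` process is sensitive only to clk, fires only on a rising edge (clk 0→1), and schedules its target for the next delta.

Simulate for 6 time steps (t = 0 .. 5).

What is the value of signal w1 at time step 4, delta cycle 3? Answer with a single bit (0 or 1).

1

[bits: clk,w1,w0]
t=0: Δ0=000 Δ1=100 Δ2=110 Δ3=111 | 3Δ
t=1: Δ0=111 Δ1=011 | 1Δ
t=2: Δ0=011 Δ1=111 Δ2=101 Δ3=100 | 3Δ
t=3: Δ0=100 Δ1=000 | 1Δ
t=4: Δ0=000 Δ1=100 Δ2=110 Δ3=111 | 3Δ
t=5: Δ0=111 Δ1=011 | 1Δ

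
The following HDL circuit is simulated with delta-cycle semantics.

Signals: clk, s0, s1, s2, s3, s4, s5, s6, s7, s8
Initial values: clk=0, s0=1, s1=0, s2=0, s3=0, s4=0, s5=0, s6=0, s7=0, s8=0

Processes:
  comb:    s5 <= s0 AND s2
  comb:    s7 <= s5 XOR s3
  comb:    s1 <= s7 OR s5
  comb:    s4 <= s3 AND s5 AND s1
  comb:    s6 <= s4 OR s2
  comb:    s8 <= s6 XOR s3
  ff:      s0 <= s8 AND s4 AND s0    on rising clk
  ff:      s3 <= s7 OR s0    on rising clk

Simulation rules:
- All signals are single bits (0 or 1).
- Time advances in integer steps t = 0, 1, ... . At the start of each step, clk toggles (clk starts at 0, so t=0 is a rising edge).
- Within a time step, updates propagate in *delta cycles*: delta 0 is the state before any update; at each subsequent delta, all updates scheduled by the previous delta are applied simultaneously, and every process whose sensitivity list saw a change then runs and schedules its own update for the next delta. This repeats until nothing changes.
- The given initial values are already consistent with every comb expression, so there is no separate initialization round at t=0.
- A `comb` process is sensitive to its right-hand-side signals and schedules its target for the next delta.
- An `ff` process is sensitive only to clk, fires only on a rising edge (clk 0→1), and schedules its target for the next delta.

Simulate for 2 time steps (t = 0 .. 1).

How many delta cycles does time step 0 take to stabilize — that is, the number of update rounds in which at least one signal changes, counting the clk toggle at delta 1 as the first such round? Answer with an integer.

4

t=0 Δ0: s0=1 s2=0 clk=0 s5=0 s7=0 s6=0 s3=0 s4=0 s8=0 s1=0
  Δ1: clk:0→1
  Δ2: s0:1→0, s3:0→1
  Δ3: s7:0→1, s8:0→1
  Δ4: s1:0→1
  (4Δ to stable)
t=1 Δ0: s0=0 s2=0 clk=1 s5=0 s7=1 s6=0 s3=1 s4=0 s8=1 s1=1
  Δ1: clk:1→0
  (1Δ to stable)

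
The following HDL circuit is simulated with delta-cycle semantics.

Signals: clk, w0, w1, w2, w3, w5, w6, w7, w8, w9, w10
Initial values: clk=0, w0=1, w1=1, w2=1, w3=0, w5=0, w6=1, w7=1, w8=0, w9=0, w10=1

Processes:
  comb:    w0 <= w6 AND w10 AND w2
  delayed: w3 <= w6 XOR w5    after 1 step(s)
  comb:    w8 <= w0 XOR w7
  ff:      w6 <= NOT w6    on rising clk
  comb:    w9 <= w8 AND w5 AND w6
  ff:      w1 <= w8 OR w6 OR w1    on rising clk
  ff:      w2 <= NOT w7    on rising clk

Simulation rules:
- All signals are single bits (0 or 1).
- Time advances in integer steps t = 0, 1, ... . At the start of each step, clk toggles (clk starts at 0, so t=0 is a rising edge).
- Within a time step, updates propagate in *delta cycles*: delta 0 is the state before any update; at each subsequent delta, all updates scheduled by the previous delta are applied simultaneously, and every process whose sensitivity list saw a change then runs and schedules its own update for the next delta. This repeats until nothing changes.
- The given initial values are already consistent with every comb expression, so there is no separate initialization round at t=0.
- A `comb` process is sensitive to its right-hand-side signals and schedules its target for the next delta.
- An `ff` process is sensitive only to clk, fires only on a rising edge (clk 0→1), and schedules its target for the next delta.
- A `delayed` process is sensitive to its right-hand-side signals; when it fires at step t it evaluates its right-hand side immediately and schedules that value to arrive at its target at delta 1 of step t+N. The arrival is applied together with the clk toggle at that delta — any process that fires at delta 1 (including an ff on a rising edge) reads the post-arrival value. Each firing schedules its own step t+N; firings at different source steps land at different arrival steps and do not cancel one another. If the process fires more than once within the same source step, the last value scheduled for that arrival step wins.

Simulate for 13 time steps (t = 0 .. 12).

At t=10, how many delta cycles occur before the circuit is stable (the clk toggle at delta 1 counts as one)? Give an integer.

t=0 Δ0: w5=0 w8=0 w0=1 w2=1 w1=1 w9=0 w6=1 w10=1 clk=0 w7=1 w3=0
  Δ1: clk:0→1
  Δ2: w2:1→0, w6:1→0
  Δ3: w0:1→0
  Δ4: w8:0→1
  (4Δ to stable)
t=1 Δ0: w5=0 w8=1 w0=0 w2=0 w1=1 w9=0 w6=0 w10=1 clk=1 w7=1 w3=0
  Δ1: clk:1→0
  (1Δ to stable)
t=2 Δ0: w5=0 w8=1 w0=0 w2=0 w1=1 w9=0 w6=0 w10=1 clk=0 w7=1 w3=0
  Δ1: clk:0→1
  Δ2: w6:0→1
  (2Δ to stable)
t=3 Δ0: w5=0 w8=1 w0=0 w2=0 w1=1 w9=0 w6=1 w10=1 clk=1 w7=1 w3=0
  Δ1: clk:1→0, w3:0→1
  (1Δ to stable)
t=4 Δ0: w5=0 w8=1 w0=0 w2=0 w1=1 w9=0 w6=1 w10=1 clk=0 w7=1 w3=1
  Δ1: clk:0→1
  Δ2: w6:1→0
  (2Δ to stable)
t=5 Δ0: w5=0 w8=1 w0=0 w2=0 w1=1 w9=0 w6=0 w10=1 clk=1 w7=1 w3=1
  Δ1: clk:1→0, w3:1→0
  (1Δ to stable)
t=6 Δ0: w5=0 w8=1 w0=0 w2=0 w1=1 w9=0 w6=0 w10=1 clk=0 w7=1 w3=0
  Δ1: clk:0→1
  Δ2: w6:0→1
  (2Δ to stable)
t=7 Δ0: w5=0 w8=1 w0=0 w2=0 w1=1 w9=0 w6=1 w10=1 clk=1 w7=1 w3=0
  Δ1: clk:1→0, w3:0→1
  (1Δ to stable)
t=8 Δ0: w5=0 w8=1 w0=0 w2=0 w1=1 w9=0 w6=1 w10=1 clk=0 w7=1 w3=1
  Δ1: clk:0→1
  Δ2: w6:1→0
  (2Δ to stable)
t=9 Δ0: w5=0 w8=1 w0=0 w2=0 w1=1 w9=0 w6=0 w10=1 clk=1 w7=1 w3=1
  Δ1: clk:1→0, w3:1→0
  (1Δ to stable)
t=10 Δ0: w5=0 w8=1 w0=0 w2=0 w1=1 w9=0 w6=0 w10=1 clk=0 w7=1 w3=0
  Δ1: clk:0→1
  Δ2: w6:0→1
  (2Δ to stable)
t=11 Δ0: w5=0 w8=1 w0=0 w2=0 w1=1 w9=0 w6=1 w10=1 clk=1 w7=1 w3=0
  Δ1: clk:1→0, w3:0→1
  (1Δ to stable)
t=12 Δ0: w5=0 w8=1 w0=0 w2=0 w1=1 w9=0 w6=1 w10=1 clk=0 w7=1 w3=1
  Δ1: clk:0→1
  Δ2: w6:1→0
  (2Δ to stable)

2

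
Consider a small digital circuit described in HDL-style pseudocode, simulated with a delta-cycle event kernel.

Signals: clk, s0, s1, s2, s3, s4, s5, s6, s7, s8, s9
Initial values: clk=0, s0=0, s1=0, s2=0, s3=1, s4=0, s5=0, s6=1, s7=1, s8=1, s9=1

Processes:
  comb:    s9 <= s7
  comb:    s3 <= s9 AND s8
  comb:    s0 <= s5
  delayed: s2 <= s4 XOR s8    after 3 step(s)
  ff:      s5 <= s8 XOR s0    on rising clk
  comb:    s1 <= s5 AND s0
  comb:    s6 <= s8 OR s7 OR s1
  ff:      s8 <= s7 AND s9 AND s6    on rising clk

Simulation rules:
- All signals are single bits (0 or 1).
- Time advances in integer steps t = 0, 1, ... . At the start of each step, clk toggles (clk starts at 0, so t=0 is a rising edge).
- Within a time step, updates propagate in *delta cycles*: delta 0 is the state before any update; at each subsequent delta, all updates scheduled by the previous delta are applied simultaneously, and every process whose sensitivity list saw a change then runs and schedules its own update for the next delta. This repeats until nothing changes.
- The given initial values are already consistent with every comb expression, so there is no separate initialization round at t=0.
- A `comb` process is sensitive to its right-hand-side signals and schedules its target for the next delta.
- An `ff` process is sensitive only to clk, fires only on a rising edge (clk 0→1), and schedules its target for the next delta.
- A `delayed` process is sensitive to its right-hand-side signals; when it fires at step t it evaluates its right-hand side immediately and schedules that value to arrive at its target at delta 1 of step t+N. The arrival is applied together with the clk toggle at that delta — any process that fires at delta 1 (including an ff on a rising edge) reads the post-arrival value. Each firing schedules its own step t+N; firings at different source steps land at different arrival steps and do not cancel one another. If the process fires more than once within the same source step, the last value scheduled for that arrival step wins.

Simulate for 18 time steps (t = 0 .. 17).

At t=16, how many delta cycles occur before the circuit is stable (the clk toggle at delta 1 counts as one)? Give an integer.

t=0 Δ0: s8=1 s2=0 s9=1 s5=0 s7=1 clk=0 s4=0 s6=1 s3=1 s0=0 s1=0
  Δ1: clk:0→1
  Δ2: s5:0→1
  Δ3: s0:0→1
  Δ4: s1:0→1
  (4Δ to stable)
t=1 Δ0: s8=1 s2=0 s9=1 s5=1 s7=1 clk=1 s4=0 s6=1 s3=1 s0=1 s1=1
  Δ1: clk:1→0
  (1Δ to stable)
t=2 Δ0: s8=1 s2=0 s9=1 s5=1 s7=1 clk=0 s4=0 s6=1 s3=1 s0=1 s1=1
  Δ1: clk:0→1
  Δ2: s5:1→0
  Δ3: s0:1→0, s1:1→0
  (3Δ to stable)
t=3 Δ0: s8=1 s2=0 s9=1 s5=0 s7=1 clk=1 s4=0 s6=1 s3=1 s0=0 s1=0
  Δ1: clk:1→0
  (1Δ to stable)
t=4 Δ0: s8=1 s2=0 s9=1 s5=0 s7=1 clk=0 s4=0 s6=1 s3=1 s0=0 s1=0
  Δ1: clk:0→1
  Δ2: s5:0→1
  Δ3: s0:0→1
  Δ4: s1:0→1
  (4Δ to stable)
t=5 Δ0: s8=1 s2=0 s9=1 s5=1 s7=1 clk=1 s4=0 s6=1 s3=1 s0=1 s1=1
  Δ1: clk:1→0
  (1Δ to stable)
t=6 Δ0: s8=1 s2=0 s9=1 s5=1 s7=1 clk=0 s4=0 s6=1 s3=1 s0=1 s1=1
  Δ1: clk:0→1
  Δ2: s5:1→0
  Δ3: s0:1→0, s1:1→0
  (3Δ to stable)
t=7 Δ0: s8=1 s2=0 s9=1 s5=0 s7=1 clk=1 s4=0 s6=1 s3=1 s0=0 s1=0
  Δ1: clk:1→0
  (1Δ to stable)
t=8 Δ0: s8=1 s2=0 s9=1 s5=0 s7=1 clk=0 s4=0 s6=1 s3=1 s0=0 s1=0
  Δ1: clk:0→1
  Δ2: s5:0→1
  Δ3: s0:0→1
  Δ4: s1:0→1
  (4Δ to stable)
t=9 Δ0: s8=1 s2=0 s9=1 s5=1 s7=1 clk=1 s4=0 s6=1 s3=1 s0=1 s1=1
  Δ1: clk:1→0
  (1Δ to stable)
t=10 Δ0: s8=1 s2=0 s9=1 s5=1 s7=1 clk=0 s4=0 s6=1 s3=1 s0=1 s1=1
  Δ1: clk:0→1
  Δ2: s5:1→0
  Δ3: s0:1→0, s1:1→0
  (3Δ to stable)
t=11 Δ0: s8=1 s2=0 s9=1 s5=0 s7=1 clk=1 s4=0 s6=1 s3=1 s0=0 s1=0
  Δ1: clk:1→0
  (1Δ to stable)
t=12 Δ0: s8=1 s2=0 s9=1 s5=0 s7=1 clk=0 s4=0 s6=1 s3=1 s0=0 s1=0
  Δ1: clk:0→1
  Δ2: s5:0→1
  Δ3: s0:0→1
  Δ4: s1:0→1
  (4Δ to stable)
t=13 Δ0: s8=1 s2=0 s9=1 s5=1 s7=1 clk=1 s4=0 s6=1 s3=1 s0=1 s1=1
  Δ1: clk:1→0
  (1Δ to stable)
t=14 Δ0: s8=1 s2=0 s9=1 s5=1 s7=1 clk=0 s4=0 s6=1 s3=1 s0=1 s1=1
  Δ1: clk:0→1
  Δ2: s5:1→0
  Δ3: s0:1→0, s1:1→0
  (3Δ to stable)
t=15 Δ0: s8=1 s2=0 s9=1 s5=0 s7=1 clk=1 s4=0 s6=1 s3=1 s0=0 s1=0
  Δ1: clk:1→0
  (1Δ to stable)
t=16 Δ0: s8=1 s2=0 s9=1 s5=0 s7=1 clk=0 s4=0 s6=1 s3=1 s0=0 s1=0
  Δ1: clk:0→1
  Δ2: s5:0→1
  Δ3: s0:0→1
  Δ4: s1:0→1
  (4Δ to stable)
t=17 Δ0: s8=1 s2=0 s9=1 s5=1 s7=1 clk=1 s4=0 s6=1 s3=1 s0=1 s1=1
  Δ1: clk:1→0
  (1Δ to stable)

4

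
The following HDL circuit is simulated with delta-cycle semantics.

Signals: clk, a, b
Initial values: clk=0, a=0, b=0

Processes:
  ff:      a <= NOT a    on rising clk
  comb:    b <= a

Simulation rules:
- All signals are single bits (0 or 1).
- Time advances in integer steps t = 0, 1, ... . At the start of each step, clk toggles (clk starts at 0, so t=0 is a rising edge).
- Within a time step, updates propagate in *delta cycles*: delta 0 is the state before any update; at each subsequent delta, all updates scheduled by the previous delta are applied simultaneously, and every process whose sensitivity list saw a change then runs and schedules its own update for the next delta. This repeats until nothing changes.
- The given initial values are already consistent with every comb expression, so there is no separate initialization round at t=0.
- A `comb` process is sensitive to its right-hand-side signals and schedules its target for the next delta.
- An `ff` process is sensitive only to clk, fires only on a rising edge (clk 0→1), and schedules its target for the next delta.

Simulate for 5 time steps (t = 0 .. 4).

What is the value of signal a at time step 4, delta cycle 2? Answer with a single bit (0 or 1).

1

t=0 Δ0: b=0 a=0 clk=0
  Δ1: clk:0→1
  Δ2: a:0→1
  Δ3: b:0→1
  (3Δ to stable)
t=1 Δ0: b=1 a=1 clk=1
  Δ1: clk:1→0
  (1Δ to stable)
t=2 Δ0: b=1 a=1 clk=0
  Δ1: clk:0→1
  Δ2: a:1→0
  Δ3: b:1→0
  (3Δ to stable)
t=3 Δ0: b=0 a=0 clk=1
  Δ1: clk:1→0
  (1Δ to stable)
t=4 Δ0: b=0 a=0 clk=0
  Δ1: clk:0→1
  Δ2: a:0→1
  Δ3: b:0→1
  (3Δ to stable)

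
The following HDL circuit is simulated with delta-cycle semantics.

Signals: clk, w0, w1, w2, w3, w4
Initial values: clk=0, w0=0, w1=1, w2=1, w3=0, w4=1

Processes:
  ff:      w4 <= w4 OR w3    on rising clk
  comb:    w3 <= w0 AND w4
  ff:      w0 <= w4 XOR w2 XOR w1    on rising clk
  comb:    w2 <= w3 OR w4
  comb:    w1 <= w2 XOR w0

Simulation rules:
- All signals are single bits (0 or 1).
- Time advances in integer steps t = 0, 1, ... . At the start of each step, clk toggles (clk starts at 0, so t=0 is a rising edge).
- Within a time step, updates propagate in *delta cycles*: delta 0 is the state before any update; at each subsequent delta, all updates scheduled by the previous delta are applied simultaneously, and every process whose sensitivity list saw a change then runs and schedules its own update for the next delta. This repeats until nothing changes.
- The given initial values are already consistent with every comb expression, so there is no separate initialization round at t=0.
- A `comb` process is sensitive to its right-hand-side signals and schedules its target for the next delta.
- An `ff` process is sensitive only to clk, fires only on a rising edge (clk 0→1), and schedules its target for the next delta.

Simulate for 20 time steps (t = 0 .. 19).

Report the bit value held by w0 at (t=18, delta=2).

t0.Δ0 w3=0 w0=0 w1=1 clk=0 w2=1 w4=1
t0.Δ1 w3=0 w0=0 w1=1 clk=1 w2=1 w4=1
t0.Δ2 w3=0 w0=1 w1=1 clk=1 w2=1 w4=1
t0.Δ3 w3=1 w0=1 w1=0 clk=1 w2=1 w4=1
t1.Δ0 w3=1 w0=1 w1=0 clk=1 w2=1 w4=1
t1.Δ1 w3=1 w0=1 w1=0 clk=0 w2=1 w4=1
t2.Δ0 w3=1 w0=1 w1=0 clk=0 w2=1 w4=1
t2.Δ1 w3=1 w0=1 w1=0 clk=1 w2=1 w4=1
t2.Δ2 w3=1 w0=0 w1=0 clk=1 w2=1 w4=1
t2.Δ3 w3=0 w0=0 w1=1 clk=1 w2=1 w4=1
t3.Δ0 w3=0 w0=0 w1=1 clk=1 w2=1 w4=1
t3.Δ1 w3=0 w0=0 w1=1 clk=0 w2=1 w4=1
t4.Δ0 w3=0 w0=0 w1=1 clk=0 w2=1 w4=1
t4.Δ1 w3=0 w0=0 w1=1 clk=1 w2=1 w4=1
t4.Δ2 w3=0 w0=1 w1=1 clk=1 w2=1 w4=1
t4.Δ3 w3=1 w0=1 w1=0 clk=1 w2=1 w4=1
t5.Δ0 w3=1 w0=1 w1=0 clk=1 w2=1 w4=1
t5.Δ1 w3=1 w0=1 w1=0 clk=0 w2=1 w4=1
t6.Δ0 w3=1 w0=1 w1=0 clk=0 w2=1 w4=1
t6.Δ1 w3=1 w0=1 w1=0 clk=1 w2=1 w4=1
t6.Δ2 w3=1 w0=0 w1=0 clk=1 w2=1 w4=1
t6.Δ3 w3=0 w0=0 w1=1 clk=1 w2=1 w4=1
t7.Δ0 w3=0 w0=0 w1=1 clk=1 w2=1 w4=1
t7.Δ1 w3=0 w0=0 w1=1 clk=0 w2=1 w4=1
t8.Δ0 w3=0 w0=0 w1=1 clk=0 w2=1 w4=1
t8.Δ1 w3=0 w0=0 w1=1 clk=1 w2=1 w4=1
t8.Δ2 w3=0 w0=1 w1=1 clk=1 w2=1 w4=1
t8.Δ3 w3=1 w0=1 w1=0 clk=1 w2=1 w4=1
t9.Δ0 w3=1 w0=1 w1=0 clk=1 w2=1 w4=1
t9.Δ1 w3=1 w0=1 w1=0 clk=0 w2=1 w4=1
t10.Δ0 w3=1 w0=1 w1=0 clk=0 w2=1 w4=1
t10.Δ1 w3=1 w0=1 w1=0 clk=1 w2=1 w4=1
t10.Δ2 w3=1 w0=0 w1=0 clk=1 w2=1 w4=1
t10.Δ3 w3=0 w0=0 w1=1 clk=1 w2=1 w4=1
t11.Δ0 w3=0 w0=0 w1=1 clk=1 w2=1 w4=1
t11.Δ1 w3=0 w0=0 w1=1 clk=0 w2=1 w4=1
t12.Δ0 w3=0 w0=0 w1=1 clk=0 w2=1 w4=1
t12.Δ1 w3=0 w0=0 w1=1 clk=1 w2=1 w4=1
t12.Δ2 w3=0 w0=1 w1=1 clk=1 w2=1 w4=1
t12.Δ3 w3=1 w0=1 w1=0 clk=1 w2=1 w4=1
t13.Δ0 w3=1 w0=1 w1=0 clk=1 w2=1 w4=1
t13.Δ1 w3=1 w0=1 w1=0 clk=0 w2=1 w4=1
t14.Δ0 w3=1 w0=1 w1=0 clk=0 w2=1 w4=1
t14.Δ1 w3=1 w0=1 w1=0 clk=1 w2=1 w4=1
t14.Δ2 w3=1 w0=0 w1=0 clk=1 w2=1 w4=1
t14.Δ3 w3=0 w0=0 w1=1 clk=1 w2=1 w4=1
t15.Δ0 w3=0 w0=0 w1=1 clk=1 w2=1 w4=1
t15.Δ1 w3=0 w0=0 w1=1 clk=0 w2=1 w4=1
t16.Δ0 w3=0 w0=0 w1=1 clk=0 w2=1 w4=1
t16.Δ1 w3=0 w0=0 w1=1 clk=1 w2=1 w4=1
t16.Δ2 w3=0 w0=1 w1=1 clk=1 w2=1 w4=1
t16.Δ3 w3=1 w0=1 w1=0 clk=1 w2=1 w4=1
t17.Δ0 w3=1 w0=1 w1=0 clk=1 w2=1 w4=1
t17.Δ1 w3=1 w0=1 w1=0 clk=0 w2=1 w4=1
t18.Δ0 w3=1 w0=1 w1=0 clk=0 w2=1 w4=1
t18.Δ1 w3=1 w0=1 w1=0 clk=1 w2=1 w4=1
t18.Δ2 w3=1 w0=0 w1=0 clk=1 w2=1 w4=1
t18.Δ3 w3=0 w0=0 w1=1 clk=1 w2=1 w4=1
t19.Δ0 w3=0 w0=0 w1=1 clk=1 w2=1 w4=1
t19.Δ1 w3=0 w0=0 w1=1 clk=0 w2=1 w4=1

0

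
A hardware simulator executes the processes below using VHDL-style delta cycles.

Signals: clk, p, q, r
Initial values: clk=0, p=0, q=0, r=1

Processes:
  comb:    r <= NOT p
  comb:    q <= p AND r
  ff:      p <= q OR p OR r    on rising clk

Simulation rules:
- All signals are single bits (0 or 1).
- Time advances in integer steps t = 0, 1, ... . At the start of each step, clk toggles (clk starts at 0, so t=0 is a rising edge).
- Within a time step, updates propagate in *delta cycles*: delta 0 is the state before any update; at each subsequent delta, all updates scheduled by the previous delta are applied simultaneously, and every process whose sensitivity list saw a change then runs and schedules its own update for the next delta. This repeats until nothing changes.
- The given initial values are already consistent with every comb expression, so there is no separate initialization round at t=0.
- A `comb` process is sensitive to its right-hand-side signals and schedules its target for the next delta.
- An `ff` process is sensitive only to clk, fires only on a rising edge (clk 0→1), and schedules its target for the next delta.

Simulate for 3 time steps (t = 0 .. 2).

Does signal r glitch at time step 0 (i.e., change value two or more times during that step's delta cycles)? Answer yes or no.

[bits: p,q,clk,r]
t=0: Δ0=0001 Δ1=0011 Δ2=1011 Δ3=1110 Δ4=1010 | 4Δ
t=1: Δ0=1010 Δ1=1000 | 1Δ
t=2: Δ0=1000 Δ1=1010 | 1Δ

no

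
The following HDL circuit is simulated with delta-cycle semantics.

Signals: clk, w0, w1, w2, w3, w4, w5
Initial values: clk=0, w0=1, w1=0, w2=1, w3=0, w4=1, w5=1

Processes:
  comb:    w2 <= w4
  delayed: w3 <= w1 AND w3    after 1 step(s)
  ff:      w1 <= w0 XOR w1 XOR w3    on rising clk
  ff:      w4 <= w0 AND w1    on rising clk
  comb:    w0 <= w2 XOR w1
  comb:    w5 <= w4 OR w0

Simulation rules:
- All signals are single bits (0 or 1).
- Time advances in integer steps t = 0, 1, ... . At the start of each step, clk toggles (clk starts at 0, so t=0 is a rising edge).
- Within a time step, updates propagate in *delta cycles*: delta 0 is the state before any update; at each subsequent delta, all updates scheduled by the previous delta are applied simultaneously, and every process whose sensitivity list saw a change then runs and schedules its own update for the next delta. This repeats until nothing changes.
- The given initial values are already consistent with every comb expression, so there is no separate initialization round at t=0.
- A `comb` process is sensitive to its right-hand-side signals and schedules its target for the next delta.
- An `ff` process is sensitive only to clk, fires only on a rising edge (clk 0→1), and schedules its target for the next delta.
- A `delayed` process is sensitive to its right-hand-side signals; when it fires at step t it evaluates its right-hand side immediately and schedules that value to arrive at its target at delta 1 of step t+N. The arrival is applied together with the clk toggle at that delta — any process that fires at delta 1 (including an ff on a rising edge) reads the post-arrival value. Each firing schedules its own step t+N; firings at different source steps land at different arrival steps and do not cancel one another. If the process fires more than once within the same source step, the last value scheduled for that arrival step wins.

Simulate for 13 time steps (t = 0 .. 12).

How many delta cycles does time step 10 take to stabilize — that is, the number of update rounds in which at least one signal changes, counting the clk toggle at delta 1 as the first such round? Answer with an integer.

[bits: w2,w5,clk,w0,w3,w1,w4]
t=0: Δ0=1101001 Δ1=1111001 Δ2=1111010 Δ3=0110010 Δ4=0011010 Δ5=0111010 | 5Δ
t=1: Δ0=0111010 Δ1=0101010 | 1Δ
t=2: Δ0=0101010 Δ1=0111010 Δ2=0111001 Δ3=1110001 Δ4=1111001 | 4Δ
t=3: Δ0=1111001 Δ1=1101001 | 1Δ
t=4: Δ0=1101001 Δ1=1111001 Δ2=1111010 Δ3=0110010 Δ4=0011010 Δ5=0111010 | 5Δ
t=5: Δ0=0111010 Δ1=0101010 | 1Δ
t=6: Δ0=0101010 Δ1=0111010 Δ2=0111001 Δ3=1110001 Δ4=1111001 | 4Δ
t=7: Δ0=1111001 Δ1=1101001 | 1Δ
t=8: Δ0=1101001 Δ1=1111001 Δ2=1111010 Δ3=0110010 Δ4=0011010 Δ5=0111010 | 5Δ
t=9: Δ0=0111010 Δ1=0101010 | 1Δ
t=10: Δ0=0101010 Δ1=0111010 Δ2=0111001 Δ3=1110001 Δ4=1111001 | 4Δ
t=11: Δ0=1111001 Δ1=1101001 | 1Δ
t=12: Δ0=1101001 Δ1=1111001 Δ2=1111010 Δ3=0110010 Δ4=0011010 Δ5=0111010 | 5Δ

4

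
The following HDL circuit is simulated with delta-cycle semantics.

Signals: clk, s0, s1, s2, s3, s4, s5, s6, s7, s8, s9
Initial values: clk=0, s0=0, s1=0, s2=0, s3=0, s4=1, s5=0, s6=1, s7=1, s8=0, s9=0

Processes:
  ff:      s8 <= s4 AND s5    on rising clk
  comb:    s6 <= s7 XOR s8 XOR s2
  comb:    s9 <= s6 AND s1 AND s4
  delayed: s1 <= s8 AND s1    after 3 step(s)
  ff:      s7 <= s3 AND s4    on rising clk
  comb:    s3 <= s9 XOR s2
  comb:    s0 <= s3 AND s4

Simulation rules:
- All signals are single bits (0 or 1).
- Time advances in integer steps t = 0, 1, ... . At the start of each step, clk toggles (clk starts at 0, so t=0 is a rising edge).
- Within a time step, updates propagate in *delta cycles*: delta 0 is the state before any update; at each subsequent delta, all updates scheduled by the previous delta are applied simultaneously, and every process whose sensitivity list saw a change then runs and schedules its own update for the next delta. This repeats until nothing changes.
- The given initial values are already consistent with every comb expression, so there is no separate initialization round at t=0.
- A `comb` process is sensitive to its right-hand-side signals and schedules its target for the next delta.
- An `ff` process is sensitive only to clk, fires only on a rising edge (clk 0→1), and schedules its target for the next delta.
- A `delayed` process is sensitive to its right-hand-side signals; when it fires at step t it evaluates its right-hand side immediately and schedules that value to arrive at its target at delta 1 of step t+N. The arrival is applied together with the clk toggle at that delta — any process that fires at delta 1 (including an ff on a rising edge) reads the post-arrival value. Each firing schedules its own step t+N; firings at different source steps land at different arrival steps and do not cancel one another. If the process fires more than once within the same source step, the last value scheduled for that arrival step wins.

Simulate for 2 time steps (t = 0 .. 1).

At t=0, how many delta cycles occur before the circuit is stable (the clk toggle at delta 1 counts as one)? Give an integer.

t=0 Δ0: s0=0 s4=1 s9=0 s7=1 s1=0 s6=1 clk=0 s2=0 s5=0 s8=0 s3=0
  Δ1: clk:0→1
  Δ2: s7:1→0
  Δ3: s6:1→0
  (3Δ to stable)
t=1 Δ0: s0=0 s4=1 s9=0 s7=0 s1=0 s6=0 clk=1 s2=0 s5=0 s8=0 s3=0
  Δ1: clk:1→0
  (1Δ to stable)

3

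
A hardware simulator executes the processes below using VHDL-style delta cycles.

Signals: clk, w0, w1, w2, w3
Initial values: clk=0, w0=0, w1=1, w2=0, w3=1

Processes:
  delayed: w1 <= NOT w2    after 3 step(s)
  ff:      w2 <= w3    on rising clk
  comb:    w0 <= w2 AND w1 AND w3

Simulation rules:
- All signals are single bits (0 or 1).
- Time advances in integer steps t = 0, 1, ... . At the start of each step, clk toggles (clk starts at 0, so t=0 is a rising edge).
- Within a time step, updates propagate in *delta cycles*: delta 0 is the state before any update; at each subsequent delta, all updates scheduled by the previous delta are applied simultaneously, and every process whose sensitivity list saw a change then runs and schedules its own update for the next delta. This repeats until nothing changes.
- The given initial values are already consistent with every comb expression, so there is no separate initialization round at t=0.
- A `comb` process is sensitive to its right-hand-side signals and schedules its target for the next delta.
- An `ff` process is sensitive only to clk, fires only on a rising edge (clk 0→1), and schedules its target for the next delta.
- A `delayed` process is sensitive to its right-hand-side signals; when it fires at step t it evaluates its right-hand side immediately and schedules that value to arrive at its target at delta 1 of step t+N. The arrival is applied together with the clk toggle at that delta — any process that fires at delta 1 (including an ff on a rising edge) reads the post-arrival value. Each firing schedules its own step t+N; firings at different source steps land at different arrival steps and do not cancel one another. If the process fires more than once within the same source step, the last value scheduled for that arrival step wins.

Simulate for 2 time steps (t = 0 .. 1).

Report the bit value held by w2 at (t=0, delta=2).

1

t0.Δ0 w0=0 clk=0 w2=0 w3=1 w1=1
t0.Δ1 w0=0 clk=1 w2=0 w3=1 w1=1
t0.Δ2 w0=0 clk=1 w2=1 w3=1 w1=1
t0.Δ3 w0=1 clk=1 w2=1 w3=1 w1=1
t1.Δ0 w0=1 clk=1 w2=1 w3=1 w1=1
t1.Δ1 w0=1 clk=0 w2=1 w3=1 w1=1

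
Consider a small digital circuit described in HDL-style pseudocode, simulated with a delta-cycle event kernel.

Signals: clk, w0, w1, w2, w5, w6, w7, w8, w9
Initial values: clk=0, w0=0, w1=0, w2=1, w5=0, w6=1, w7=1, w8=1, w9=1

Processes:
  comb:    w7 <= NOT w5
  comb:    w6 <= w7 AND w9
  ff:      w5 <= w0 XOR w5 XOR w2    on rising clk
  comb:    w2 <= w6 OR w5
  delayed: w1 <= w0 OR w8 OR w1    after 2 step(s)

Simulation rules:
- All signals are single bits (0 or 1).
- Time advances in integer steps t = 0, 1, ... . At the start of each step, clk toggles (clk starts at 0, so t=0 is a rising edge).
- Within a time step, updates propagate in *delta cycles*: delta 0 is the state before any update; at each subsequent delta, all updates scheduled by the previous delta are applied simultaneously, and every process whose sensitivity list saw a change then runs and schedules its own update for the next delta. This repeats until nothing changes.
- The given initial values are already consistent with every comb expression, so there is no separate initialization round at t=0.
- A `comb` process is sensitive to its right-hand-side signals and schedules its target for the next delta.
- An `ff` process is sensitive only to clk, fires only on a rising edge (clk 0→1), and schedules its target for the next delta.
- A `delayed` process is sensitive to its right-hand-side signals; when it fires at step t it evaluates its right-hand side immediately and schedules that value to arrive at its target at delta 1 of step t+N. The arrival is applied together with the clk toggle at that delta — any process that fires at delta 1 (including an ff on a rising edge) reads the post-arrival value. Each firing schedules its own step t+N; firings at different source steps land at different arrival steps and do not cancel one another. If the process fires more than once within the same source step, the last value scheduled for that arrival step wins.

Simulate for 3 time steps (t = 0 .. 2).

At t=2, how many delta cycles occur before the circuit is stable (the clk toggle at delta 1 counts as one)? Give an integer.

[bits: w0,w5,w9,w2,w7,w6,w1,clk,w8]
t=0: Δ0=001111001 Δ1=001111011 Δ2=011111011 Δ3=011101011 Δ4=011100011 | 4Δ
t=1: Δ0=011100011 Δ1=011100001 | 1Δ
t=2: Δ0=011100001 Δ1=011100011 Δ2=001100011 Δ3=001010011 Δ4=001011011 Δ5=001111011 | 5Δ

5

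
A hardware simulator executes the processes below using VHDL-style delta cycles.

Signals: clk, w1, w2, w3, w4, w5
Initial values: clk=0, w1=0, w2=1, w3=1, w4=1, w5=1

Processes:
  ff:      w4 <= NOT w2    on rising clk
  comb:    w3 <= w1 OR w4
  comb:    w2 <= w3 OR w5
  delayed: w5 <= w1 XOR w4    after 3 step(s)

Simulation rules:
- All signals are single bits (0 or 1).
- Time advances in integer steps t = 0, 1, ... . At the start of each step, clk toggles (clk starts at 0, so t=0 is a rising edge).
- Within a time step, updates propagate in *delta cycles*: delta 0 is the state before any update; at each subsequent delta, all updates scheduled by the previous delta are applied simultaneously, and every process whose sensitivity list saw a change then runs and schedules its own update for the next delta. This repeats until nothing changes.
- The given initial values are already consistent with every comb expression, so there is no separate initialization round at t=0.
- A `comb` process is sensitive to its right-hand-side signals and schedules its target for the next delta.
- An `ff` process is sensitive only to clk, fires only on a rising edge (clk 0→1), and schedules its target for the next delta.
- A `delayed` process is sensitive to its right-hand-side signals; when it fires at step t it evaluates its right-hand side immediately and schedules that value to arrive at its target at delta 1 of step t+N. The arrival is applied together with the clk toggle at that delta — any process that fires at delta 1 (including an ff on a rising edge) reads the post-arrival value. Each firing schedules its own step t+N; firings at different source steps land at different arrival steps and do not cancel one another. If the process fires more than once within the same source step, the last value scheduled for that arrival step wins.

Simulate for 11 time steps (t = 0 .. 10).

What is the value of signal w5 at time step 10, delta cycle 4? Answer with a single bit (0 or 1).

0

[bits: w5,w3,w4,w1,w2,clk]
t=0: Δ0=111010 Δ1=111011 Δ2=110011 Δ3=100011 | 3Δ
t=1: Δ0=100011 Δ1=100010 | 1Δ
t=2: Δ0=100010 Δ1=100011 | 1Δ
t=3: Δ0=100011 Δ1=000010 Δ2=000000 | 2Δ
t=4: Δ0=000000 Δ1=000001 Δ2=001001 Δ3=011001 Δ4=011011 | 4Δ
t=5: Δ0=011011 Δ1=011010 | 1Δ
t=6: Δ0=011010 Δ1=011011 Δ2=010011 Δ3=000011 Δ4=000001 | 4Δ
t=7: Δ0=000001 Δ1=100000 Δ2=100010 | 2Δ
t=8: Δ0=100010 Δ1=100011 | 1Δ
t=9: Δ0=100011 Δ1=000010 Δ2=000000 | 2Δ
t=10: Δ0=000000 Δ1=000001 Δ2=001001 Δ3=011001 Δ4=011011 | 4Δ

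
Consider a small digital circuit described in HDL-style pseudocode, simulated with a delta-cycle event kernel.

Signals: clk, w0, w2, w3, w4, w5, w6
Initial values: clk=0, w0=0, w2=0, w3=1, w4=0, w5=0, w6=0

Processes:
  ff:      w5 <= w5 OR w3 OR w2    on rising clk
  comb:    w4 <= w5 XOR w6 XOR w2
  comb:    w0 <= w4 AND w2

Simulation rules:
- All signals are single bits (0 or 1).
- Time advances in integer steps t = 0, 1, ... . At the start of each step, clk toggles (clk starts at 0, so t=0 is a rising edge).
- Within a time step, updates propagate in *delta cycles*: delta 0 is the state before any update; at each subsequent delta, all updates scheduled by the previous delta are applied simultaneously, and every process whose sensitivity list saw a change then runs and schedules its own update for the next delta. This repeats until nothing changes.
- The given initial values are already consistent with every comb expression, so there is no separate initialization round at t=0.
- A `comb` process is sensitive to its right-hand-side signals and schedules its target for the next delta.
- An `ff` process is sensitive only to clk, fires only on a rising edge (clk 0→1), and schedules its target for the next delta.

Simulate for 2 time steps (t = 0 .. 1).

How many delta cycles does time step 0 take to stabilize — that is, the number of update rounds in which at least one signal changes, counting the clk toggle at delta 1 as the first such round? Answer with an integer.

3

[bits: clk,w5,w3,w2,w0,w6,w4]
t=0: Δ0=0010000 Δ1=1010000 Δ2=1110000 Δ3=1110001 | 3Δ
t=1: Δ0=1110001 Δ1=0110001 | 1Δ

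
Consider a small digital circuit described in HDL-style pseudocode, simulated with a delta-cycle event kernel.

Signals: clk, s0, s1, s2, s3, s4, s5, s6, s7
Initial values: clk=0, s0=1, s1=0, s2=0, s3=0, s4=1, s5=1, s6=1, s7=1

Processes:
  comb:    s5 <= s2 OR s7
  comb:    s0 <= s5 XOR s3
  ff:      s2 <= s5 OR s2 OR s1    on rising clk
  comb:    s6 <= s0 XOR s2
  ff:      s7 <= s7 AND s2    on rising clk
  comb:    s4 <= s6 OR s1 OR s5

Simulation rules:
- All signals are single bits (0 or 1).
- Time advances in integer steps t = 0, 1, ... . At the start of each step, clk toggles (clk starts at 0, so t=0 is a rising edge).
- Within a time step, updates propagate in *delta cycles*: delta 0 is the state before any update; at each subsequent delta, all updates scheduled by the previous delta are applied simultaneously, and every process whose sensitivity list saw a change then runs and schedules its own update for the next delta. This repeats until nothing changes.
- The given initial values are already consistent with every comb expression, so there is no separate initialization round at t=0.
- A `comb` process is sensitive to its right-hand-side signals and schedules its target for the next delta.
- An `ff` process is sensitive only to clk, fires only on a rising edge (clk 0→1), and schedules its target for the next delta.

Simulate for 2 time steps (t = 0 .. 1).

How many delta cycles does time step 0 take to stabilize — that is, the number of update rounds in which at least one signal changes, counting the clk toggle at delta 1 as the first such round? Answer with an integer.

t=0 Δ0: s0=1 s3=0 s1=0 s6=1 clk=0 s4=1 s5=1 s7=1 s2=0
  Δ1: clk:0→1
  Δ2: s7:1→0, s2:0→1
  Δ3: s6:1→0
  (3Δ to stable)
t=1 Δ0: s0=1 s3=0 s1=0 s6=0 clk=1 s4=1 s5=1 s7=0 s2=1
  Δ1: clk:1→0
  (1Δ to stable)

3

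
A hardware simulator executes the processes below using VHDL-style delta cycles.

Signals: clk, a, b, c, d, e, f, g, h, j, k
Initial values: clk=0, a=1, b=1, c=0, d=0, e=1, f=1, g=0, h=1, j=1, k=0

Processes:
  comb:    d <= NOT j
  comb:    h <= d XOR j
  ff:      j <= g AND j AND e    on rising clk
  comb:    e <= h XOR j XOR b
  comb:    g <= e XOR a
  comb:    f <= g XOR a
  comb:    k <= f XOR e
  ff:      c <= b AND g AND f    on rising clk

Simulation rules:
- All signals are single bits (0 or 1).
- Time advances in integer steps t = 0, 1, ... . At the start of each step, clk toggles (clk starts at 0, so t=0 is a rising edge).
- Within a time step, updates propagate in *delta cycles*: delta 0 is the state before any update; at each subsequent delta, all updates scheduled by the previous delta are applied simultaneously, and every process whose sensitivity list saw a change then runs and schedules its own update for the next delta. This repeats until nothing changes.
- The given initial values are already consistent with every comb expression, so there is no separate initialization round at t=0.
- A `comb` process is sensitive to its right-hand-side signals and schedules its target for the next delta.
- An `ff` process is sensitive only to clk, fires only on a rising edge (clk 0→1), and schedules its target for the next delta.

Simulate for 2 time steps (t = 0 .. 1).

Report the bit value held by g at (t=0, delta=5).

0

t0.Δ0 c=0 j=1 b=1 k=0 g=0 a=1 d=0 e=1 h=1 f=1 clk=0
t0.Δ1 c=0 j=1 b=1 k=0 g=0 a=1 d=0 e=1 h=1 f=1 clk=1
t0.Δ2 c=0 j=0 b=1 k=0 g=0 a=1 d=0 e=1 h=1 f=1 clk=1
t0.Δ3 c=0 j=0 b=1 k=0 g=0 a=1 d=1 e=0 h=0 f=1 clk=1
t0.Δ4 c=0 j=0 b=1 k=1 g=1 a=1 d=1 e=1 h=1 f=1 clk=1
t0.Δ5 c=0 j=0 b=1 k=0 g=0 a=1 d=1 e=0 h=1 f=0 clk=1
t0.Δ6 c=0 j=0 b=1 k=0 g=1 a=1 d=1 e=0 h=1 f=1 clk=1
t0.Δ7 c=0 j=0 b=1 k=1 g=1 a=1 d=1 e=0 h=1 f=0 clk=1
t0.Δ8 c=0 j=0 b=1 k=0 g=1 a=1 d=1 e=0 h=1 f=0 clk=1
t1.Δ0 c=0 j=0 b=1 k=0 g=1 a=1 d=1 e=0 h=1 f=0 clk=1
t1.Δ1 c=0 j=0 b=1 k=0 g=1 a=1 d=1 e=0 h=1 f=0 clk=0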